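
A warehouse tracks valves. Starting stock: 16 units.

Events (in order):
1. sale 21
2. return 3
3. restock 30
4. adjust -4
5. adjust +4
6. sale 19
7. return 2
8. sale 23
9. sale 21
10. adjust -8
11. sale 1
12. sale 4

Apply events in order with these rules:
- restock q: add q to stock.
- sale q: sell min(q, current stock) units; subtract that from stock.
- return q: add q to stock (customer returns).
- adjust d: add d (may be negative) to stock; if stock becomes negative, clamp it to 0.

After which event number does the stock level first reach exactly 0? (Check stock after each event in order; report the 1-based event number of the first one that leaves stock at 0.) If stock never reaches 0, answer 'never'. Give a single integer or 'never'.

Answer: 1

Derivation:
Processing events:
Start: stock = 16
  Event 1 (sale 21): sell min(21,16)=16. stock: 16 - 16 = 0. total_sold = 16
  Event 2 (return 3): 0 + 3 = 3
  Event 3 (restock 30): 3 + 30 = 33
  Event 4 (adjust -4): 33 + -4 = 29
  Event 5 (adjust +4): 29 + 4 = 33
  Event 6 (sale 19): sell min(19,33)=19. stock: 33 - 19 = 14. total_sold = 35
  Event 7 (return 2): 14 + 2 = 16
  Event 8 (sale 23): sell min(23,16)=16. stock: 16 - 16 = 0. total_sold = 51
  Event 9 (sale 21): sell min(21,0)=0. stock: 0 - 0 = 0. total_sold = 51
  Event 10 (adjust -8): 0 + -8 = 0 (clamped to 0)
  Event 11 (sale 1): sell min(1,0)=0. stock: 0 - 0 = 0. total_sold = 51
  Event 12 (sale 4): sell min(4,0)=0. stock: 0 - 0 = 0. total_sold = 51
Final: stock = 0, total_sold = 51

First zero at event 1.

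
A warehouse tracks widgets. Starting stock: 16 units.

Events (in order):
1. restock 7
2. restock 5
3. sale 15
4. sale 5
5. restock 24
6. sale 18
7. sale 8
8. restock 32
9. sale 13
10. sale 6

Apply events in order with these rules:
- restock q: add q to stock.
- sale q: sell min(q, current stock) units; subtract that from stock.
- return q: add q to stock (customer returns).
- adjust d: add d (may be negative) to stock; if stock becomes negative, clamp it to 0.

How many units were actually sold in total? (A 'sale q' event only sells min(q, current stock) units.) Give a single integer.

Answer: 65

Derivation:
Processing events:
Start: stock = 16
  Event 1 (restock 7): 16 + 7 = 23
  Event 2 (restock 5): 23 + 5 = 28
  Event 3 (sale 15): sell min(15,28)=15. stock: 28 - 15 = 13. total_sold = 15
  Event 4 (sale 5): sell min(5,13)=5. stock: 13 - 5 = 8. total_sold = 20
  Event 5 (restock 24): 8 + 24 = 32
  Event 6 (sale 18): sell min(18,32)=18. stock: 32 - 18 = 14. total_sold = 38
  Event 7 (sale 8): sell min(8,14)=8. stock: 14 - 8 = 6. total_sold = 46
  Event 8 (restock 32): 6 + 32 = 38
  Event 9 (sale 13): sell min(13,38)=13. stock: 38 - 13 = 25. total_sold = 59
  Event 10 (sale 6): sell min(6,25)=6. stock: 25 - 6 = 19. total_sold = 65
Final: stock = 19, total_sold = 65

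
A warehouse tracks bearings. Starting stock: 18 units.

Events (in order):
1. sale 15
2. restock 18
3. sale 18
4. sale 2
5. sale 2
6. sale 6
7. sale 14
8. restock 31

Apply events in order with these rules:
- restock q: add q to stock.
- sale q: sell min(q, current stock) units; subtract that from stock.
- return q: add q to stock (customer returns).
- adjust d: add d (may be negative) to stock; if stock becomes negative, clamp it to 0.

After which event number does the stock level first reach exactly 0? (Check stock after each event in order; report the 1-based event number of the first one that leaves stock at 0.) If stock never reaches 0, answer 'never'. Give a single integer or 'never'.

Answer: 5

Derivation:
Processing events:
Start: stock = 18
  Event 1 (sale 15): sell min(15,18)=15. stock: 18 - 15 = 3. total_sold = 15
  Event 2 (restock 18): 3 + 18 = 21
  Event 3 (sale 18): sell min(18,21)=18. stock: 21 - 18 = 3. total_sold = 33
  Event 4 (sale 2): sell min(2,3)=2. stock: 3 - 2 = 1. total_sold = 35
  Event 5 (sale 2): sell min(2,1)=1. stock: 1 - 1 = 0. total_sold = 36
  Event 6 (sale 6): sell min(6,0)=0. stock: 0 - 0 = 0. total_sold = 36
  Event 7 (sale 14): sell min(14,0)=0. stock: 0 - 0 = 0. total_sold = 36
  Event 8 (restock 31): 0 + 31 = 31
Final: stock = 31, total_sold = 36

First zero at event 5.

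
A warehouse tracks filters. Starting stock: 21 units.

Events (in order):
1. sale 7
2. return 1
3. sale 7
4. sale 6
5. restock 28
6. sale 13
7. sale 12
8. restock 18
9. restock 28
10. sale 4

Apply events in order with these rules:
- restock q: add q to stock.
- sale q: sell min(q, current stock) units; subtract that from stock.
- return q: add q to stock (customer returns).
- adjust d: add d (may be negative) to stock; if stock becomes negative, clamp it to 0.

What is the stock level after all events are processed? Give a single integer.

Answer: 47

Derivation:
Processing events:
Start: stock = 21
  Event 1 (sale 7): sell min(7,21)=7. stock: 21 - 7 = 14. total_sold = 7
  Event 2 (return 1): 14 + 1 = 15
  Event 3 (sale 7): sell min(7,15)=7. stock: 15 - 7 = 8. total_sold = 14
  Event 4 (sale 6): sell min(6,8)=6. stock: 8 - 6 = 2. total_sold = 20
  Event 5 (restock 28): 2 + 28 = 30
  Event 6 (sale 13): sell min(13,30)=13. stock: 30 - 13 = 17. total_sold = 33
  Event 7 (sale 12): sell min(12,17)=12. stock: 17 - 12 = 5. total_sold = 45
  Event 8 (restock 18): 5 + 18 = 23
  Event 9 (restock 28): 23 + 28 = 51
  Event 10 (sale 4): sell min(4,51)=4. stock: 51 - 4 = 47. total_sold = 49
Final: stock = 47, total_sold = 49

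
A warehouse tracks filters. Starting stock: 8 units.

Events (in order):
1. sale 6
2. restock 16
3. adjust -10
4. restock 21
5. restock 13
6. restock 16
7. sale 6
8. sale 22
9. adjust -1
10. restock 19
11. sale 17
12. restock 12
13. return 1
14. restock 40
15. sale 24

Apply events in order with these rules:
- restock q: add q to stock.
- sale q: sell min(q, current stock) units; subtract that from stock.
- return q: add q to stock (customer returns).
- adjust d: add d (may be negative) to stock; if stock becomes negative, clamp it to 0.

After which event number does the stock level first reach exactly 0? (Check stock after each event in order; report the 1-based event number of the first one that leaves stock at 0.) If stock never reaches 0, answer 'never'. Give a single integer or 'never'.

Processing events:
Start: stock = 8
  Event 1 (sale 6): sell min(6,8)=6. stock: 8 - 6 = 2. total_sold = 6
  Event 2 (restock 16): 2 + 16 = 18
  Event 3 (adjust -10): 18 + -10 = 8
  Event 4 (restock 21): 8 + 21 = 29
  Event 5 (restock 13): 29 + 13 = 42
  Event 6 (restock 16): 42 + 16 = 58
  Event 7 (sale 6): sell min(6,58)=6. stock: 58 - 6 = 52. total_sold = 12
  Event 8 (sale 22): sell min(22,52)=22. stock: 52 - 22 = 30. total_sold = 34
  Event 9 (adjust -1): 30 + -1 = 29
  Event 10 (restock 19): 29 + 19 = 48
  Event 11 (sale 17): sell min(17,48)=17. stock: 48 - 17 = 31. total_sold = 51
  Event 12 (restock 12): 31 + 12 = 43
  Event 13 (return 1): 43 + 1 = 44
  Event 14 (restock 40): 44 + 40 = 84
  Event 15 (sale 24): sell min(24,84)=24. stock: 84 - 24 = 60. total_sold = 75
Final: stock = 60, total_sold = 75

Stock never reaches 0.

Answer: never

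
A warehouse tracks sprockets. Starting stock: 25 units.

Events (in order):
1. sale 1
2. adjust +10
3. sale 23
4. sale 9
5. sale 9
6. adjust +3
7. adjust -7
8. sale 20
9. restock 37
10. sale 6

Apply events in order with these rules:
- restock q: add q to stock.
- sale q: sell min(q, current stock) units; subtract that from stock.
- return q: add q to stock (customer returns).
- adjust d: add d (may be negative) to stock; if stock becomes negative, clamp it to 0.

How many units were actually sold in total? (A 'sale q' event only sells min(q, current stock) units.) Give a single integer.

Processing events:
Start: stock = 25
  Event 1 (sale 1): sell min(1,25)=1. stock: 25 - 1 = 24. total_sold = 1
  Event 2 (adjust +10): 24 + 10 = 34
  Event 3 (sale 23): sell min(23,34)=23. stock: 34 - 23 = 11. total_sold = 24
  Event 4 (sale 9): sell min(9,11)=9. stock: 11 - 9 = 2. total_sold = 33
  Event 5 (sale 9): sell min(9,2)=2. stock: 2 - 2 = 0. total_sold = 35
  Event 6 (adjust +3): 0 + 3 = 3
  Event 7 (adjust -7): 3 + -7 = 0 (clamped to 0)
  Event 8 (sale 20): sell min(20,0)=0. stock: 0 - 0 = 0. total_sold = 35
  Event 9 (restock 37): 0 + 37 = 37
  Event 10 (sale 6): sell min(6,37)=6. stock: 37 - 6 = 31. total_sold = 41
Final: stock = 31, total_sold = 41

Answer: 41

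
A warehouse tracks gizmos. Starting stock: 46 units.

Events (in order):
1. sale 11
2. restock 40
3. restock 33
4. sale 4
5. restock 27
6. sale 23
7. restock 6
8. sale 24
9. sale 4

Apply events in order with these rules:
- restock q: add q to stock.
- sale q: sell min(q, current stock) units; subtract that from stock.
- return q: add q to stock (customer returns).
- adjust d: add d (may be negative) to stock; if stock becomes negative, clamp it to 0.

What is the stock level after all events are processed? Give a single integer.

Processing events:
Start: stock = 46
  Event 1 (sale 11): sell min(11,46)=11. stock: 46 - 11 = 35. total_sold = 11
  Event 2 (restock 40): 35 + 40 = 75
  Event 3 (restock 33): 75 + 33 = 108
  Event 4 (sale 4): sell min(4,108)=4. stock: 108 - 4 = 104. total_sold = 15
  Event 5 (restock 27): 104 + 27 = 131
  Event 6 (sale 23): sell min(23,131)=23. stock: 131 - 23 = 108. total_sold = 38
  Event 7 (restock 6): 108 + 6 = 114
  Event 8 (sale 24): sell min(24,114)=24. stock: 114 - 24 = 90. total_sold = 62
  Event 9 (sale 4): sell min(4,90)=4. stock: 90 - 4 = 86. total_sold = 66
Final: stock = 86, total_sold = 66

Answer: 86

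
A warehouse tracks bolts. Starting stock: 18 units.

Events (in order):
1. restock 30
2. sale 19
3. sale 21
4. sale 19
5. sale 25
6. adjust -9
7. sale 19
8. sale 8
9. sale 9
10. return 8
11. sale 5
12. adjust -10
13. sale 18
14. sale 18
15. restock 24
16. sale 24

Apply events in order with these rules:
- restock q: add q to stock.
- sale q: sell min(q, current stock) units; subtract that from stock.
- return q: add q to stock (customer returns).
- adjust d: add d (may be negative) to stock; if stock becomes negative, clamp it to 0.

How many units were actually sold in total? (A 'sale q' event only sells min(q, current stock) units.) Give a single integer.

Processing events:
Start: stock = 18
  Event 1 (restock 30): 18 + 30 = 48
  Event 2 (sale 19): sell min(19,48)=19. stock: 48 - 19 = 29. total_sold = 19
  Event 3 (sale 21): sell min(21,29)=21. stock: 29 - 21 = 8. total_sold = 40
  Event 4 (sale 19): sell min(19,8)=8. stock: 8 - 8 = 0. total_sold = 48
  Event 5 (sale 25): sell min(25,0)=0. stock: 0 - 0 = 0. total_sold = 48
  Event 6 (adjust -9): 0 + -9 = 0 (clamped to 0)
  Event 7 (sale 19): sell min(19,0)=0. stock: 0 - 0 = 0. total_sold = 48
  Event 8 (sale 8): sell min(8,0)=0. stock: 0 - 0 = 0. total_sold = 48
  Event 9 (sale 9): sell min(9,0)=0. stock: 0 - 0 = 0. total_sold = 48
  Event 10 (return 8): 0 + 8 = 8
  Event 11 (sale 5): sell min(5,8)=5. stock: 8 - 5 = 3. total_sold = 53
  Event 12 (adjust -10): 3 + -10 = 0 (clamped to 0)
  Event 13 (sale 18): sell min(18,0)=0. stock: 0 - 0 = 0. total_sold = 53
  Event 14 (sale 18): sell min(18,0)=0. stock: 0 - 0 = 0. total_sold = 53
  Event 15 (restock 24): 0 + 24 = 24
  Event 16 (sale 24): sell min(24,24)=24. stock: 24 - 24 = 0. total_sold = 77
Final: stock = 0, total_sold = 77

Answer: 77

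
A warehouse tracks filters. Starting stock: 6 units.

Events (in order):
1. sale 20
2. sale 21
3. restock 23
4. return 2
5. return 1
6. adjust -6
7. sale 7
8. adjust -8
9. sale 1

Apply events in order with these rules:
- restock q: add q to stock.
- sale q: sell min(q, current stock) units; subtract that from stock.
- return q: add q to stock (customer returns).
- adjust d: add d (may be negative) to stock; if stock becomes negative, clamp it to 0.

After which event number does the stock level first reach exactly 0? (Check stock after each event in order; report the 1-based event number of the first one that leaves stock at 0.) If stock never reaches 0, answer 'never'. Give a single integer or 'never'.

Processing events:
Start: stock = 6
  Event 1 (sale 20): sell min(20,6)=6. stock: 6 - 6 = 0. total_sold = 6
  Event 2 (sale 21): sell min(21,0)=0. stock: 0 - 0 = 0. total_sold = 6
  Event 3 (restock 23): 0 + 23 = 23
  Event 4 (return 2): 23 + 2 = 25
  Event 5 (return 1): 25 + 1 = 26
  Event 6 (adjust -6): 26 + -6 = 20
  Event 7 (sale 7): sell min(7,20)=7. stock: 20 - 7 = 13. total_sold = 13
  Event 8 (adjust -8): 13 + -8 = 5
  Event 9 (sale 1): sell min(1,5)=1. stock: 5 - 1 = 4. total_sold = 14
Final: stock = 4, total_sold = 14

First zero at event 1.

Answer: 1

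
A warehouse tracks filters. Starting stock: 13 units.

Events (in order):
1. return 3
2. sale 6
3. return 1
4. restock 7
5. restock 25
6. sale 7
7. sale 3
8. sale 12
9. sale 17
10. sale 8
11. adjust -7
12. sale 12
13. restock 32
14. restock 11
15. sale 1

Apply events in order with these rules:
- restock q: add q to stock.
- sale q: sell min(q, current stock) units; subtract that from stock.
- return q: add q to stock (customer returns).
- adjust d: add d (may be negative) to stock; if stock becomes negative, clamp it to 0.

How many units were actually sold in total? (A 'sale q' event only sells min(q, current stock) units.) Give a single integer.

Answer: 50

Derivation:
Processing events:
Start: stock = 13
  Event 1 (return 3): 13 + 3 = 16
  Event 2 (sale 6): sell min(6,16)=6. stock: 16 - 6 = 10. total_sold = 6
  Event 3 (return 1): 10 + 1 = 11
  Event 4 (restock 7): 11 + 7 = 18
  Event 5 (restock 25): 18 + 25 = 43
  Event 6 (sale 7): sell min(7,43)=7. stock: 43 - 7 = 36. total_sold = 13
  Event 7 (sale 3): sell min(3,36)=3. stock: 36 - 3 = 33. total_sold = 16
  Event 8 (sale 12): sell min(12,33)=12. stock: 33 - 12 = 21. total_sold = 28
  Event 9 (sale 17): sell min(17,21)=17. stock: 21 - 17 = 4. total_sold = 45
  Event 10 (sale 8): sell min(8,4)=4. stock: 4 - 4 = 0. total_sold = 49
  Event 11 (adjust -7): 0 + -7 = 0 (clamped to 0)
  Event 12 (sale 12): sell min(12,0)=0. stock: 0 - 0 = 0. total_sold = 49
  Event 13 (restock 32): 0 + 32 = 32
  Event 14 (restock 11): 32 + 11 = 43
  Event 15 (sale 1): sell min(1,43)=1. stock: 43 - 1 = 42. total_sold = 50
Final: stock = 42, total_sold = 50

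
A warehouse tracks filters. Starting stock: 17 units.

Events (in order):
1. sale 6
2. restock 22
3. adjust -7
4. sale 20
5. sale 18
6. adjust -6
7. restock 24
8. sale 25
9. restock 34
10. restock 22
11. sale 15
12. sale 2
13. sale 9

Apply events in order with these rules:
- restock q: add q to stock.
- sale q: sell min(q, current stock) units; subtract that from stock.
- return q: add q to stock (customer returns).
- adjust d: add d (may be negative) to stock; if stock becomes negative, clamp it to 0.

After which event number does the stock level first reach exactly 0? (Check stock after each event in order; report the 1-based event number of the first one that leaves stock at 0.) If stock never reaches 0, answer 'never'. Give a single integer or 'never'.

Answer: 5

Derivation:
Processing events:
Start: stock = 17
  Event 1 (sale 6): sell min(6,17)=6. stock: 17 - 6 = 11. total_sold = 6
  Event 2 (restock 22): 11 + 22 = 33
  Event 3 (adjust -7): 33 + -7 = 26
  Event 4 (sale 20): sell min(20,26)=20. stock: 26 - 20 = 6. total_sold = 26
  Event 5 (sale 18): sell min(18,6)=6. stock: 6 - 6 = 0. total_sold = 32
  Event 6 (adjust -6): 0 + -6 = 0 (clamped to 0)
  Event 7 (restock 24): 0 + 24 = 24
  Event 8 (sale 25): sell min(25,24)=24. stock: 24 - 24 = 0. total_sold = 56
  Event 9 (restock 34): 0 + 34 = 34
  Event 10 (restock 22): 34 + 22 = 56
  Event 11 (sale 15): sell min(15,56)=15. stock: 56 - 15 = 41. total_sold = 71
  Event 12 (sale 2): sell min(2,41)=2. stock: 41 - 2 = 39. total_sold = 73
  Event 13 (sale 9): sell min(9,39)=9. stock: 39 - 9 = 30. total_sold = 82
Final: stock = 30, total_sold = 82

First zero at event 5.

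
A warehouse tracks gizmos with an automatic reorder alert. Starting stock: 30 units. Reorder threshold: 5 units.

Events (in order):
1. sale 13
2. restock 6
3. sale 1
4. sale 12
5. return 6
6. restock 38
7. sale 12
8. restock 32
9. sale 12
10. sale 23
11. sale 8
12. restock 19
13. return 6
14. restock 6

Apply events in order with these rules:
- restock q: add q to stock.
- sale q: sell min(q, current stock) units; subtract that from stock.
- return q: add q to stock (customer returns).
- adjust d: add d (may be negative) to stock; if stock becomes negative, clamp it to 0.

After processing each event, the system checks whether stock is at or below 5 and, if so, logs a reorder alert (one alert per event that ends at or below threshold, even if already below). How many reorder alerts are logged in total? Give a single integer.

Processing events:
Start: stock = 30
  Event 1 (sale 13): sell min(13,30)=13. stock: 30 - 13 = 17. total_sold = 13
  Event 2 (restock 6): 17 + 6 = 23
  Event 3 (sale 1): sell min(1,23)=1. stock: 23 - 1 = 22. total_sold = 14
  Event 4 (sale 12): sell min(12,22)=12. stock: 22 - 12 = 10. total_sold = 26
  Event 5 (return 6): 10 + 6 = 16
  Event 6 (restock 38): 16 + 38 = 54
  Event 7 (sale 12): sell min(12,54)=12. stock: 54 - 12 = 42. total_sold = 38
  Event 8 (restock 32): 42 + 32 = 74
  Event 9 (sale 12): sell min(12,74)=12. stock: 74 - 12 = 62. total_sold = 50
  Event 10 (sale 23): sell min(23,62)=23. stock: 62 - 23 = 39. total_sold = 73
  Event 11 (sale 8): sell min(8,39)=8. stock: 39 - 8 = 31. total_sold = 81
  Event 12 (restock 19): 31 + 19 = 50
  Event 13 (return 6): 50 + 6 = 56
  Event 14 (restock 6): 56 + 6 = 62
Final: stock = 62, total_sold = 81

Checking against threshold 5:
  After event 1: stock=17 > 5
  After event 2: stock=23 > 5
  After event 3: stock=22 > 5
  After event 4: stock=10 > 5
  After event 5: stock=16 > 5
  After event 6: stock=54 > 5
  After event 7: stock=42 > 5
  After event 8: stock=74 > 5
  After event 9: stock=62 > 5
  After event 10: stock=39 > 5
  After event 11: stock=31 > 5
  After event 12: stock=50 > 5
  After event 13: stock=56 > 5
  After event 14: stock=62 > 5
Alert events: []. Count = 0

Answer: 0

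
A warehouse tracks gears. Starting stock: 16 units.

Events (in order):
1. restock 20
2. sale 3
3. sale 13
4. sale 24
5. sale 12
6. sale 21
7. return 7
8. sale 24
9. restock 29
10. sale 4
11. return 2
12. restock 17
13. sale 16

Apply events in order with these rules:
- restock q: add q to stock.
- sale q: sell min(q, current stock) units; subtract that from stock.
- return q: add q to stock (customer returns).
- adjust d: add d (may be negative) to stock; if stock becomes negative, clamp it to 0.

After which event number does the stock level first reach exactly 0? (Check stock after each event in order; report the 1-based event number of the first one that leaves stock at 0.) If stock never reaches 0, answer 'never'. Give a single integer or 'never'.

Answer: 4

Derivation:
Processing events:
Start: stock = 16
  Event 1 (restock 20): 16 + 20 = 36
  Event 2 (sale 3): sell min(3,36)=3. stock: 36 - 3 = 33. total_sold = 3
  Event 3 (sale 13): sell min(13,33)=13. stock: 33 - 13 = 20. total_sold = 16
  Event 4 (sale 24): sell min(24,20)=20. stock: 20 - 20 = 0. total_sold = 36
  Event 5 (sale 12): sell min(12,0)=0. stock: 0 - 0 = 0. total_sold = 36
  Event 6 (sale 21): sell min(21,0)=0. stock: 0 - 0 = 0. total_sold = 36
  Event 7 (return 7): 0 + 7 = 7
  Event 8 (sale 24): sell min(24,7)=7. stock: 7 - 7 = 0. total_sold = 43
  Event 9 (restock 29): 0 + 29 = 29
  Event 10 (sale 4): sell min(4,29)=4. stock: 29 - 4 = 25. total_sold = 47
  Event 11 (return 2): 25 + 2 = 27
  Event 12 (restock 17): 27 + 17 = 44
  Event 13 (sale 16): sell min(16,44)=16. stock: 44 - 16 = 28. total_sold = 63
Final: stock = 28, total_sold = 63

First zero at event 4.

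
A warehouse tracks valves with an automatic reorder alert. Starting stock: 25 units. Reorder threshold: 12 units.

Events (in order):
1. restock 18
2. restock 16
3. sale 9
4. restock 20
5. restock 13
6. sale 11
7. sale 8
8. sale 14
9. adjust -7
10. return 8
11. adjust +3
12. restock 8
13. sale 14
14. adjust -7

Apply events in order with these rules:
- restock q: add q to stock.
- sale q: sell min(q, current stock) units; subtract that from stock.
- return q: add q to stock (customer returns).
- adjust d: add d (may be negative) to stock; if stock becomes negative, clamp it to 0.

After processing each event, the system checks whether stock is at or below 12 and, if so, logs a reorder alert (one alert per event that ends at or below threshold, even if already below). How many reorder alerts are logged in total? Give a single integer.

Answer: 0

Derivation:
Processing events:
Start: stock = 25
  Event 1 (restock 18): 25 + 18 = 43
  Event 2 (restock 16): 43 + 16 = 59
  Event 3 (sale 9): sell min(9,59)=9. stock: 59 - 9 = 50. total_sold = 9
  Event 4 (restock 20): 50 + 20 = 70
  Event 5 (restock 13): 70 + 13 = 83
  Event 6 (sale 11): sell min(11,83)=11. stock: 83 - 11 = 72. total_sold = 20
  Event 7 (sale 8): sell min(8,72)=8. stock: 72 - 8 = 64. total_sold = 28
  Event 8 (sale 14): sell min(14,64)=14. stock: 64 - 14 = 50. total_sold = 42
  Event 9 (adjust -7): 50 + -7 = 43
  Event 10 (return 8): 43 + 8 = 51
  Event 11 (adjust +3): 51 + 3 = 54
  Event 12 (restock 8): 54 + 8 = 62
  Event 13 (sale 14): sell min(14,62)=14. stock: 62 - 14 = 48. total_sold = 56
  Event 14 (adjust -7): 48 + -7 = 41
Final: stock = 41, total_sold = 56

Checking against threshold 12:
  After event 1: stock=43 > 12
  After event 2: stock=59 > 12
  After event 3: stock=50 > 12
  After event 4: stock=70 > 12
  After event 5: stock=83 > 12
  After event 6: stock=72 > 12
  After event 7: stock=64 > 12
  After event 8: stock=50 > 12
  After event 9: stock=43 > 12
  After event 10: stock=51 > 12
  After event 11: stock=54 > 12
  After event 12: stock=62 > 12
  After event 13: stock=48 > 12
  After event 14: stock=41 > 12
Alert events: []. Count = 0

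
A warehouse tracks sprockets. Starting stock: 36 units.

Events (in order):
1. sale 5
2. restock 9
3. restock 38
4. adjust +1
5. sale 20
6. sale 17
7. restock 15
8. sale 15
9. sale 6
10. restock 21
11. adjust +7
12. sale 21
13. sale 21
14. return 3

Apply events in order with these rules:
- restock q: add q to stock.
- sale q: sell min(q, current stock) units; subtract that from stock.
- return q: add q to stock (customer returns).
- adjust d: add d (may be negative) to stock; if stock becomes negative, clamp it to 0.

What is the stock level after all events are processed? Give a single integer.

Answer: 25

Derivation:
Processing events:
Start: stock = 36
  Event 1 (sale 5): sell min(5,36)=5. stock: 36 - 5 = 31. total_sold = 5
  Event 2 (restock 9): 31 + 9 = 40
  Event 3 (restock 38): 40 + 38 = 78
  Event 4 (adjust +1): 78 + 1 = 79
  Event 5 (sale 20): sell min(20,79)=20. stock: 79 - 20 = 59. total_sold = 25
  Event 6 (sale 17): sell min(17,59)=17. stock: 59 - 17 = 42. total_sold = 42
  Event 7 (restock 15): 42 + 15 = 57
  Event 8 (sale 15): sell min(15,57)=15. stock: 57 - 15 = 42. total_sold = 57
  Event 9 (sale 6): sell min(6,42)=6. stock: 42 - 6 = 36. total_sold = 63
  Event 10 (restock 21): 36 + 21 = 57
  Event 11 (adjust +7): 57 + 7 = 64
  Event 12 (sale 21): sell min(21,64)=21. stock: 64 - 21 = 43. total_sold = 84
  Event 13 (sale 21): sell min(21,43)=21. stock: 43 - 21 = 22. total_sold = 105
  Event 14 (return 3): 22 + 3 = 25
Final: stock = 25, total_sold = 105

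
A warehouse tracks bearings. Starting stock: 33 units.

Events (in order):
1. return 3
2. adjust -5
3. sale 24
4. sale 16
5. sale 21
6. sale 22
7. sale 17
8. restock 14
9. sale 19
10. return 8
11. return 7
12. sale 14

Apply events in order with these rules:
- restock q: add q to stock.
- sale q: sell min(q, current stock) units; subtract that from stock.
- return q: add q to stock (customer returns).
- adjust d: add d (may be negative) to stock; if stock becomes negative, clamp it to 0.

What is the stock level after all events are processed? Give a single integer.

Processing events:
Start: stock = 33
  Event 1 (return 3): 33 + 3 = 36
  Event 2 (adjust -5): 36 + -5 = 31
  Event 3 (sale 24): sell min(24,31)=24. stock: 31 - 24 = 7. total_sold = 24
  Event 4 (sale 16): sell min(16,7)=7. stock: 7 - 7 = 0. total_sold = 31
  Event 5 (sale 21): sell min(21,0)=0. stock: 0 - 0 = 0. total_sold = 31
  Event 6 (sale 22): sell min(22,0)=0. stock: 0 - 0 = 0. total_sold = 31
  Event 7 (sale 17): sell min(17,0)=0. stock: 0 - 0 = 0. total_sold = 31
  Event 8 (restock 14): 0 + 14 = 14
  Event 9 (sale 19): sell min(19,14)=14. stock: 14 - 14 = 0. total_sold = 45
  Event 10 (return 8): 0 + 8 = 8
  Event 11 (return 7): 8 + 7 = 15
  Event 12 (sale 14): sell min(14,15)=14. stock: 15 - 14 = 1. total_sold = 59
Final: stock = 1, total_sold = 59

Answer: 1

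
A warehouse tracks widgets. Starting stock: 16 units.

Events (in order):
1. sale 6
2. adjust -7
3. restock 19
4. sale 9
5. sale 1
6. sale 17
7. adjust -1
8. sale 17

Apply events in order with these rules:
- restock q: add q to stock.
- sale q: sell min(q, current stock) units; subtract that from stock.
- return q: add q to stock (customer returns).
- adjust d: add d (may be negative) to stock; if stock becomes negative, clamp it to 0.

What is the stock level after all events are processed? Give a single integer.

Answer: 0

Derivation:
Processing events:
Start: stock = 16
  Event 1 (sale 6): sell min(6,16)=6. stock: 16 - 6 = 10. total_sold = 6
  Event 2 (adjust -7): 10 + -7 = 3
  Event 3 (restock 19): 3 + 19 = 22
  Event 4 (sale 9): sell min(9,22)=9. stock: 22 - 9 = 13. total_sold = 15
  Event 5 (sale 1): sell min(1,13)=1. stock: 13 - 1 = 12. total_sold = 16
  Event 6 (sale 17): sell min(17,12)=12. stock: 12 - 12 = 0. total_sold = 28
  Event 7 (adjust -1): 0 + -1 = 0 (clamped to 0)
  Event 8 (sale 17): sell min(17,0)=0. stock: 0 - 0 = 0. total_sold = 28
Final: stock = 0, total_sold = 28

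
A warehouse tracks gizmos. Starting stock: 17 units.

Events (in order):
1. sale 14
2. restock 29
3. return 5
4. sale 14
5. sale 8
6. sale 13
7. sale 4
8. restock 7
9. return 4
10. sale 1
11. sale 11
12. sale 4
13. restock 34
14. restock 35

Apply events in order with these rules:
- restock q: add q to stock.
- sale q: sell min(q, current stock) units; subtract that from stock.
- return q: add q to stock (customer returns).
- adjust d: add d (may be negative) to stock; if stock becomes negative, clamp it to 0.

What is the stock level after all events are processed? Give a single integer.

Processing events:
Start: stock = 17
  Event 1 (sale 14): sell min(14,17)=14. stock: 17 - 14 = 3. total_sold = 14
  Event 2 (restock 29): 3 + 29 = 32
  Event 3 (return 5): 32 + 5 = 37
  Event 4 (sale 14): sell min(14,37)=14. stock: 37 - 14 = 23. total_sold = 28
  Event 5 (sale 8): sell min(8,23)=8. stock: 23 - 8 = 15. total_sold = 36
  Event 6 (sale 13): sell min(13,15)=13. stock: 15 - 13 = 2. total_sold = 49
  Event 7 (sale 4): sell min(4,2)=2. stock: 2 - 2 = 0. total_sold = 51
  Event 8 (restock 7): 0 + 7 = 7
  Event 9 (return 4): 7 + 4 = 11
  Event 10 (sale 1): sell min(1,11)=1. stock: 11 - 1 = 10. total_sold = 52
  Event 11 (sale 11): sell min(11,10)=10. stock: 10 - 10 = 0. total_sold = 62
  Event 12 (sale 4): sell min(4,0)=0. stock: 0 - 0 = 0. total_sold = 62
  Event 13 (restock 34): 0 + 34 = 34
  Event 14 (restock 35): 34 + 35 = 69
Final: stock = 69, total_sold = 62

Answer: 69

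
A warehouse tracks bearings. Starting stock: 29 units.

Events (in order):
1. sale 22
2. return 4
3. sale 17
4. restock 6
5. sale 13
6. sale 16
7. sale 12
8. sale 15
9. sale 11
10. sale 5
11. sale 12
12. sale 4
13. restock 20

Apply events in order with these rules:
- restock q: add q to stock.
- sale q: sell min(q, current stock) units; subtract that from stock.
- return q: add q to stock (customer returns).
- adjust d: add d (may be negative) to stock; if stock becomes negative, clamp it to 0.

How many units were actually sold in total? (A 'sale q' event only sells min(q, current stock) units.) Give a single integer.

Processing events:
Start: stock = 29
  Event 1 (sale 22): sell min(22,29)=22. stock: 29 - 22 = 7. total_sold = 22
  Event 2 (return 4): 7 + 4 = 11
  Event 3 (sale 17): sell min(17,11)=11. stock: 11 - 11 = 0. total_sold = 33
  Event 4 (restock 6): 0 + 6 = 6
  Event 5 (sale 13): sell min(13,6)=6. stock: 6 - 6 = 0. total_sold = 39
  Event 6 (sale 16): sell min(16,0)=0. stock: 0 - 0 = 0. total_sold = 39
  Event 7 (sale 12): sell min(12,0)=0. stock: 0 - 0 = 0. total_sold = 39
  Event 8 (sale 15): sell min(15,0)=0. stock: 0 - 0 = 0. total_sold = 39
  Event 9 (sale 11): sell min(11,0)=0. stock: 0 - 0 = 0. total_sold = 39
  Event 10 (sale 5): sell min(5,0)=0. stock: 0 - 0 = 0. total_sold = 39
  Event 11 (sale 12): sell min(12,0)=0. stock: 0 - 0 = 0. total_sold = 39
  Event 12 (sale 4): sell min(4,0)=0. stock: 0 - 0 = 0. total_sold = 39
  Event 13 (restock 20): 0 + 20 = 20
Final: stock = 20, total_sold = 39

Answer: 39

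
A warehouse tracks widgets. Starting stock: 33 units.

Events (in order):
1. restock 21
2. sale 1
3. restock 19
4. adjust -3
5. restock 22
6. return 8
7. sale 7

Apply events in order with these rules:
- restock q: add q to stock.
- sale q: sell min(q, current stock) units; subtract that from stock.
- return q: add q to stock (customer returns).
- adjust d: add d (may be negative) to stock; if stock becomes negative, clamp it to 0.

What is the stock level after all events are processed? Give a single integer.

Processing events:
Start: stock = 33
  Event 1 (restock 21): 33 + 21 = 54
  Event 2 (sale 1): sell min(1,54)=1. stock: 54 - 1 = 53. total_sold = 1
  Event 3 (restock 19): 53 + 19 = 72
  Event 4 (adjust -3): 72 + -3 = 69
  Event 5 (restock 22): 69 + 22 = 91
  Event 6 (return 8): 91 + 8 = 99
  Event 7 (sale 7): sell min(7,99)=7. stock: 99 - 7 = 92. total_sold = 8
Final: stock = 92, total_sold = 8

Answer: 92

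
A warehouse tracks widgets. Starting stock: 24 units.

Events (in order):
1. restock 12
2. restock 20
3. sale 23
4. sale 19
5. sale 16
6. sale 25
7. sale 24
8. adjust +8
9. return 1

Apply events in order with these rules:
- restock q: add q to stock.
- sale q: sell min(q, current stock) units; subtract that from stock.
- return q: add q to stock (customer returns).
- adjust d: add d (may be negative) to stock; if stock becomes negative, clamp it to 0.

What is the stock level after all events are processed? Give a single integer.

Processing events:
Start: stock = 24
  Event 1 (restock 12): 24 + 12 = 36
  Event 2 (restock 20): 36 + 20 = 56
  Event 3 (sale 23): sell min(23,56)=23. stock: 56 - 23 = 33. total_sold = 23
  Event 4 (sale 19): sell min(19,33)=19. stock: 33 - 19 = 14. total_sold = 42
  Event 5 (sale 16): sell min(16,14)=14. stock: 14 - 14 = 0. total_sold = 56
  Event 6 (sale 25): sell min(25,0)=0. stock: 0 - 0 = 0. total_sold = 56
  Event 7 (sale 24): sell min(24,0)=0. stock: 0 - 0 = 0. total_sold = 56
  Event 8 (adjust +8): 0 + 8 = 8
  Event 9 (return 1): 8 + 1 = 9
Final: stock = 9, total_sold = 56

Answer: 9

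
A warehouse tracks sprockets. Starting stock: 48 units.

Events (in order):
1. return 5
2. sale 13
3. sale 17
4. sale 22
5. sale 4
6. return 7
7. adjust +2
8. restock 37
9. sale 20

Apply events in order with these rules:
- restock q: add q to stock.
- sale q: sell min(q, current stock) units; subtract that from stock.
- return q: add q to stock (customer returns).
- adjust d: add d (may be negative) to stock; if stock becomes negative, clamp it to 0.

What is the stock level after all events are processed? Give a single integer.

Processing events:
Start: stock = 48
  Event 1 (return 5): 48 + 5 = 53
  Event 2 (sale 13): sell min(13,53)=13. stock: 53 - 13 = 40. total_sold = 13
  Event 3 (sale 17): sell min(17,40)=17. stock: 40 - 17 = 23. total_sold = 30
  Event 4 (sale 22): sell min(22,23)=22. stock: 23 - 22 = 1. total_sold = 52
  Event 5 (sale 4): sell min(4,1)=1. stock: 1 - 1 = 0. total_sold = 53
  Event 6 (return 7): 0 + 7 = 7
  Event 7 (adjust +2): 7 + 2 = 9
  Event 8 (restock 37): 9 + 37 = 46
  Event 9 (sale 20): sell min(20,46)=20. stock: 46 - 20 = 26. total_sold = 73
Final: stock = 26, total_sold = 73

Answer: 26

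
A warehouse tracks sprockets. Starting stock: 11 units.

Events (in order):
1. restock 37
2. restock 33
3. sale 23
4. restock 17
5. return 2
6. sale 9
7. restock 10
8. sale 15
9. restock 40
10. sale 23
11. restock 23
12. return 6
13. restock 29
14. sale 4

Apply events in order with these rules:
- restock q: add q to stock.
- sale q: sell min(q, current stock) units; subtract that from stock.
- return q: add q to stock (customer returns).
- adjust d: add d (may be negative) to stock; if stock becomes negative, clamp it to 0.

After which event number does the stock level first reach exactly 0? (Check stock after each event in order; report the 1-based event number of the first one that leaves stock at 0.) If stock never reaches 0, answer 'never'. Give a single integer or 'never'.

Processing events:
Start: stock = 11
  Event 1 (restock 37): 11 + 37 = 48
  Event 2 (restock 33): 48 + 33 = 81
  Event 3 (sale 23): sell min(23,81)=23. stock: 81 - 23 = 58. total_sold = 23
  Event 4 (restock 17): 58 + 17 = 75
  Event 5 (return 2): 75 + 2 = 77
  Event 6 (sale 9): sell min(9,77)=9. stock: 77 - 9 = 68. total_sold = 32
  Event 7 (restock 10): 68 + 10 = 78
  Event 8 (sale 15): sell min(15,78)=15. stock: 78 - 15 = 63. total_sold = 47
  Event 9 (restock 40): 63 + 40 = 103
  Event 10 (sale 23): sell min(23,103)=23. stock: 103 - 23 = 80. total_sold = 70
  Event 11 (restock 23): 80 + 23 = 103
  Event 12 (return 6): 103 + 6 = 109
  Event 13 (restock 29): 109 + 29 = 138
  Event 14 (sale 4): sell min(4,138)=4. stock: 138 - 4 = 134. total_sold = 74
Final: stock = 134, total_sold = 74

Stock never reaches 0.

Answer: never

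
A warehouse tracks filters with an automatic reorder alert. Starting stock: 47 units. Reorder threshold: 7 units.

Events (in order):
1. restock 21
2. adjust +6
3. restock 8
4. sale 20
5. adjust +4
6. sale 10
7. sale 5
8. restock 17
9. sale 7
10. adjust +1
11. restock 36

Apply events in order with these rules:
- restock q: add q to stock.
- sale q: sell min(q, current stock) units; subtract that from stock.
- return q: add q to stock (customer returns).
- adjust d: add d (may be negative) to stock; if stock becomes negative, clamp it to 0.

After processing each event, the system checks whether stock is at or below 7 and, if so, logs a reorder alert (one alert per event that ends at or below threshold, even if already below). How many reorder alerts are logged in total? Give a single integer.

Processing events:
Start: stock = 47
  Event 1 (restock 21): 47 + 21 = 68
  Event 2 (adjust +6): 68 + 6 = 74
  Event 3 (restock 8): 74 + 8 = 82
  Event 4 (sale 20): sell min(20,82)=20. stock: 82 - 20 = 62. total_sold = 20
  Event 5 (adjust +4): 62 + 4 = 66
  Event 6 (sale 10): sell min(10,66)=10. stock: 66 - 10 = 56. total_sold = 30
  Event 7 (sale 5): sell min(5,56)=5. stock: 56 - 5 = 51. total_sold = 35
  Event 8 (restock 17): 51 + 17 = 68
  Event 9 (sale 7): sell min(7,68)=7. stock: 68 - 7 = 61. total_sold = 42
  Event 10 (adjust +1): 61 + 1 = 62
  Event 11 (restock 36): 62 + 36 = 98
Final: stock = 98, total_sold = 42

Checking against threshold 7:
  After event 1: stock=68 > 7
  After event 2: stock=74 > 7
  After event 3: stock=82 > 7
  After event 4: stock=62 > 7
  After event 5: stock=66 > 7
  After event 6: stock=56 > 7
  After event 7: stock=51 > 7
  After event 8: stock=68 > 7
  After event 9: stock=61 > 7
  After event 10: stock=62 > 7
  After event 11: stock=98 > 7
Alert events: []. Count = 0

Answer: 0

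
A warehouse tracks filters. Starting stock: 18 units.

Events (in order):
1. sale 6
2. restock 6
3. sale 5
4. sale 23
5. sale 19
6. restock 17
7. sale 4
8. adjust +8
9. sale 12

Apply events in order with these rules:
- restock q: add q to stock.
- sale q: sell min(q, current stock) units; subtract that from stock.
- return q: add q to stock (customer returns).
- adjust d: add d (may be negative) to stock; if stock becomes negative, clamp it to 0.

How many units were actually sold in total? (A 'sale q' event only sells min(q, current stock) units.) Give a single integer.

Processing events:
Start: stock = 18
  Event 1 (sale 6): sell min(6,18)=6. stock: 18 - 6 = 12. total_sold = 6
  Event 2 (restock 6): 12 + 6 = 18
  Event 3 (sale 5): sell min(5,18)=5. stock: 18 - 5 = 13. total_sold = 11
  Event 4 (sale 23): sell min(23,13)=13. stock: 13 - 13 = 0. total_sold = 24
  Event 5 (sale 19): sell min(19,0)=0. stock: 0 - 0 = 0. total_sold = 24
  Event 6 (restock 17): 0 + 17 = 17
  Event 7 (sale 4): sell min(4,17)=4. stock: 17 - 4 = 13. total_sold = 28
  Event 8 (adjust +8): 13 + 8 = 21
  Event 9 (sale 12): sell min(12,21)=12. stock: 21 - 12 = 9. total_sold = 40
Final: stock = 9, total_sold = 40

Answer: 40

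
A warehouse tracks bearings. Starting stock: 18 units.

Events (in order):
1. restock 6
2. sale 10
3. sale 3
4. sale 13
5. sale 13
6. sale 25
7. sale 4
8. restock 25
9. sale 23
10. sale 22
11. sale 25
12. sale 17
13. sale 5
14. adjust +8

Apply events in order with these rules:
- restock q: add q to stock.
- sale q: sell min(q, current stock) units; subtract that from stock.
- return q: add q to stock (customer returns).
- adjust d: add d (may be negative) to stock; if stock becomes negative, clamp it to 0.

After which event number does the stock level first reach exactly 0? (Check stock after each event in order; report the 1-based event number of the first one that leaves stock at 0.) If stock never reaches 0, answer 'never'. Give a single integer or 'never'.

Answer: 4

Derivation:
Processing events:
Start: stock = 18
  Event 1 (restock 6): 18 + 6 = 24
  Event 2 (sale 10): sell min(10,24)=10. stock: 24 - 10 = 14. total_sold = 10
  Event 3 (sale 3): sell min(3,14)=3. stock: 14 - 3 = 11. total_sold = 13
  Event 4 (sale 13): sell min(13,11)=11. stock: 11 - 11 = 0. total_sold = 24
  Event 5 (sale 13): sell min(13,0)=0. stock: 0 - 0 = 0. total_sold = 24
  Event 6 (sale 25): sell min(25,0)=0. stock: 0 - 0 = 0. total_sold = 24
  Event 7 (sale 4): sell min(4,0)=0. stock: 0 - 0 = 0. total_sold = 24
  Event 8 (restock 25): 0 + 25 = 25
  Event 9 (sale 23): sell min(23,25)=23. stock: 25 - 23 = 2. total_sold = 47
  Event 10 (sale 22): sell min(22,2)=2. stock: 2 - 2 = 0. total_sold = 49
  Event 11 (sale 25): sell min(25,0)=0. stock: 0 - 0 = 0. total_sold = 49
  Event 12 (sale 17): sell min(17,0)=0. stock: 0 - 0 = 0. total_sold = 49
  Event 13 (sale 5): sell min(5,0)=0. stock: 0 - 0 = 0. total_sold = 49
  Event 14 (adjust +8): 0 + 8 = 8
Final: stock = 8, total_sold = 49

First zero at event 4.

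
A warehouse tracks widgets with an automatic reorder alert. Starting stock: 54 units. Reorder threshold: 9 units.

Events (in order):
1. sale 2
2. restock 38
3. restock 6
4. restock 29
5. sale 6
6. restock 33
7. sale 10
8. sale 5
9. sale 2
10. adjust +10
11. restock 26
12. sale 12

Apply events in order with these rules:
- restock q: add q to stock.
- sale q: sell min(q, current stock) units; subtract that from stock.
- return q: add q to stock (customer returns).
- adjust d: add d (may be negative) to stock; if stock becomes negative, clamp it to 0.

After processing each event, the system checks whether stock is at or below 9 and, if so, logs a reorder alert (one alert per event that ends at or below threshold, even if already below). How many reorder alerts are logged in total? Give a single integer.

Processing events:
Start: stock = 54
  Event 1 (sale 2): sell min(2,54)=2. stock: 54 - 2 = 52. total_sold = 2
  Event 2 (restock 38): 52 + 38 = 90
  Event 3 (restock 6): 90 + 6 = 96
  Event 4 (restock 29): 96 + 29 = 125
  Event 5 (sale 6): sell min(6,125)=6. stock: 125 - 6 = 119. total_sold = 8
  Event 6 (restock 33): 119 + 33 = 152
  Event 7 (sale 10): sell min(10,152)=10. stock: 152 - 10 = 142. total_sold = 18
  Event 8 (sale 5): sell min(5,142)=5. stock: 142 - 5 = 137. total_sold = 23
  Event 9 (sale 2): sell min(2,137)=2. stock: 137 - 2 = 135. total_sold = 25
  Event 10 (adjust +10): 135 + 10 = 145
  Event 11 (restock 26): 145 + 26 = 171
  Event 12 (sale 12): sell min(12,171)=12. stock: 171 - 12 = 159. total_sold = 37
Final: stock = 159, total_sold = 37

Checking against threshold 9:
  After event 1: stock=52 > 9
  After event 2: stock=90 > 9
  After event 3: stock=96 > 9
  After event 4: stock=125 > 9
  After event 5: stock=119 > 9
  After event 6: stock=152 > 9
  After event 7: stock=142 > 9
  After event 8: stock=137 > 9
  After event 9: stock=135 > 9
  After event 10: stock=145 > 9
  After event 11: stock=171 > 9
  After event 12: stock=159 > 9
Alert events: []. Count = 0

Answer: 0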